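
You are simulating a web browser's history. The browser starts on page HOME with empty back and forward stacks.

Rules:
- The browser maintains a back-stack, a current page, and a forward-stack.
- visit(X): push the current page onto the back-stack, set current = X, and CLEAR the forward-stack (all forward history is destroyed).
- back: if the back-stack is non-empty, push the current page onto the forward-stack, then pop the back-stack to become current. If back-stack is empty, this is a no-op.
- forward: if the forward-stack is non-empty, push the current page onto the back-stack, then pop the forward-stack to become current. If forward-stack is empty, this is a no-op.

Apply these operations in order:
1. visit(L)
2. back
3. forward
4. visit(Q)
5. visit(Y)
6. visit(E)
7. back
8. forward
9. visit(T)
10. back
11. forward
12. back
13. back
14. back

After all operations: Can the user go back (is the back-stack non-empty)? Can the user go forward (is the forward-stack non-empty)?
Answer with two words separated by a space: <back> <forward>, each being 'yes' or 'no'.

After 1 (visit(L)): cur=L back=1 fwd=0
After 2 (back): cur=HOME back=0 fwd=1
After 3 (forward): cur=L back=1 fwd=0
After 4 (visit(Q)): cur=Q back=2 fwd=0
After 5 (visit(Y)): cur=Y back=3 fwd=0
After 6 (visit(E)): cur=E back=4 fwd=0
After 7 (back): cur=Y back=3 fwd=1
After 8 (forward): cur=E back=4 fwd=0
After 9 (visit(T)): cur=T back=5 fwd=0
After 10 (back): cur=E back=4 fwd=1
After 11 (forward): cur=T back=5 fwd=0
After 12 (back): cur=E back=4 fwd=1
After 13 (back): cur=Y back=3 fwd=2
After 14 (back): cur=Q back=2 fwd=3

Answer: yes yes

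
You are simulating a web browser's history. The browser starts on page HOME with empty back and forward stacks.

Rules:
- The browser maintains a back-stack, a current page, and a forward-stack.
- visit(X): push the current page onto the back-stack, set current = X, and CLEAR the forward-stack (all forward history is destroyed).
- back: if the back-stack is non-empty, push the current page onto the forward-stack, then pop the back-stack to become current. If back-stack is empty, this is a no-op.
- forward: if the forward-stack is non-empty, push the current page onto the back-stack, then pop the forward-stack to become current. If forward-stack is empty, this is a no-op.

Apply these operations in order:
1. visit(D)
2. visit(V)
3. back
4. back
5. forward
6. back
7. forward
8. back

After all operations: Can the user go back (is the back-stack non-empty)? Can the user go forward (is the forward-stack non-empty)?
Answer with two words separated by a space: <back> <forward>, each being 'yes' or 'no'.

After 1 (visit(D)): cur=D back=1 fwd=0
After 2 (visit(V)): cur=V back=2 fwd=0
After 3 (back): cur=D back=1 fwd=1
After 4 (back): cur=HOME back=0 fwd=2
After 5 (forward): cur=D back=1 fwd=1
After 6 (back): cur=HOME back=0 fwd=2
After 7 (forward): cur=D back=1 fwd=1
After 8 (back): cur=HOME back=0 fwd=2

Answer: no yes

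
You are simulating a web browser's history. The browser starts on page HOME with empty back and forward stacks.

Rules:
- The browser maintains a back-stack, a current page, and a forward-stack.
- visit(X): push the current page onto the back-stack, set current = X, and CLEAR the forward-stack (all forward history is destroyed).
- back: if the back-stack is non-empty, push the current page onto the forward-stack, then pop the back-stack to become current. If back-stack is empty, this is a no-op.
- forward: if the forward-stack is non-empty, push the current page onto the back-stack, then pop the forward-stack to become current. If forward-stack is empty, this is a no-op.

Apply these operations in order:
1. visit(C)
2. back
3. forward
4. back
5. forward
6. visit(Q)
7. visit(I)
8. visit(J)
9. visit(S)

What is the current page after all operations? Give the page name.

Answer: S

Derivation:
After 1 (visit(C)): cur=C back=1 fwd=0
After 2 (back): cur=HOME back=0 fwd=1
After 3 (forward): cur=C back=1 fwd=0
After 4 (back): cur=HOME back=0 fwd=1
After 5 (forward): cur=C back=1 fwd=0
After 6 (visit(Q)): cur=Q back=2 fwd=0
After 7 (visit(I)): cur=I back=3 fwd=0
After 8 (visit(J)): cur=J back=4 fwd=0
After 9 (visit(S)): cur=S back=5 fwd=0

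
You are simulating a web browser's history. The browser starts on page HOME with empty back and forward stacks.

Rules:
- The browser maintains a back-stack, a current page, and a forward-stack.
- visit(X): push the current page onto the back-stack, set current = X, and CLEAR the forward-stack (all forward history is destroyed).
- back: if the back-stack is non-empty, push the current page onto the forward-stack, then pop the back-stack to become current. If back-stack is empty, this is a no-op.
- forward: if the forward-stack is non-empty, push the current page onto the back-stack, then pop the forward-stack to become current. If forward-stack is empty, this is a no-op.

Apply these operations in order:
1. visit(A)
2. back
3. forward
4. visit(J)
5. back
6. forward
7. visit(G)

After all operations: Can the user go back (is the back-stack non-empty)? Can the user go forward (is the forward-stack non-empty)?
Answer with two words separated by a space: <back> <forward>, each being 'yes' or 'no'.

After 1 (visit(A)): cur=A back=1 fwd=0
After 2 (back): cur=HOME back=0 fwd=1
After 3 (forward): cur=A back=1 fwd=0
After 4 (visit(J)): cur=J back=2 fwd=0
After 5 (back): cur=A back=1 fwd=1
After 6 (forward): cur=J back=2 fwd=0
After 7 (visit(G)): cur=G back=3 fwd=0

Answer: yes no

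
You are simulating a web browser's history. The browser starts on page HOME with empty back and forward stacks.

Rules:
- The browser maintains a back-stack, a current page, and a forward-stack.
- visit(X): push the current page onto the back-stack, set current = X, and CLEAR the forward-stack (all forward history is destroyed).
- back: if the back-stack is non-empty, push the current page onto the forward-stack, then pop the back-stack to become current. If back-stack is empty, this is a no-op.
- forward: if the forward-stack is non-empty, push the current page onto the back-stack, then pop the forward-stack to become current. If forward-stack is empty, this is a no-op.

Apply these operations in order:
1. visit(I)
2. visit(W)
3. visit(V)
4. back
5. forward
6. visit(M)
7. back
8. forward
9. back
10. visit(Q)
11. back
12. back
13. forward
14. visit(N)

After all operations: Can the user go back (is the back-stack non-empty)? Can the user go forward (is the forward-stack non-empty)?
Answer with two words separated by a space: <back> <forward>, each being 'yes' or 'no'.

After 1 (visit(I)): cur=I back=1 fwd=0
After 2 (visit(W)): cur=W back=2 fwd=0
After 3 (visit(V)): cur=V back=3 fwd=0
After 4 (back): cur=W back=2 fwd=1
After 5 (forward): cur=V back=3 fwd=0
After 6 (visit(M)): cur=M back=4 fwd=0
After 7 (back): cur=V back=3 fwd=1
After 8 (forward): cur=M back=4 fwd=0
After 9 (back): cur=V back=3 fwd=1
After 10 (visit(Q)): cur=Q back=4 fwd=0
After 11 (back): cur=V back=3 fwd=1
After 12 (back): cur=W back=2 fwd=2
After 13 (forward): cur=V back=3 fwd=1
After 14 (visit(N)): cur=N back=4 fwd=0

Answer: yes no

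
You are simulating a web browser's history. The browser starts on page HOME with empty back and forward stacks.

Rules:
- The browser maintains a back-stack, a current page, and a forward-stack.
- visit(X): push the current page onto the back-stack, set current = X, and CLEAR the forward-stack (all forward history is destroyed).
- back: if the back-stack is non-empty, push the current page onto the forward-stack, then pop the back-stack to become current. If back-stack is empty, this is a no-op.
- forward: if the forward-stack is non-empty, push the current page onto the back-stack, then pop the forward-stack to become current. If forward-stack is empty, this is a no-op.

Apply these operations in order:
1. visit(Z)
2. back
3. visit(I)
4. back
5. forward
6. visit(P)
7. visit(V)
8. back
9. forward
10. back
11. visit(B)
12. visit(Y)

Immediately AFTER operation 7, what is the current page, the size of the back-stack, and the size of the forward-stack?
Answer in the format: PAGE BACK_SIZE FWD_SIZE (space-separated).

After 1 (visit(Z)): cur=Z back=1 fwd=0
After 2 (back): cur=HOME back=0 fwd=1
After 3 (visit(I)): cur=I back=1 fwd=0
After 4 (back): cur=HOME back=0 fwd=1
After 5 (forward): cur=I back=1 fwd=0
After 6 (visit(P)): cur=P back=2 fwd=0
After 7 (visit(V)): cur=V back=3 fwd=0

V 3 0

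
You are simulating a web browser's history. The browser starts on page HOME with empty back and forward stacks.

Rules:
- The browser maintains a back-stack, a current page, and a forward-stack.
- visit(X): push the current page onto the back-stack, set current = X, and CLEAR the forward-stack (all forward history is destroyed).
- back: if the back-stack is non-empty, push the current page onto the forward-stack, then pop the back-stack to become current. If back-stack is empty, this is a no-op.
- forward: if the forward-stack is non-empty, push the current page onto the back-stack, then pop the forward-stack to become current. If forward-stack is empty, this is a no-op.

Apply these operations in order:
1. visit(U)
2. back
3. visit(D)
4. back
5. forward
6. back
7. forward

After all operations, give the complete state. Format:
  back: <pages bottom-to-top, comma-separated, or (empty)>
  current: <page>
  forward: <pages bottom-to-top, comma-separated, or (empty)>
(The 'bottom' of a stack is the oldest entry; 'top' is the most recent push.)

After 1 (visit(U)): cur=U back=1 fwd=0
After 2 (back): cur=HOME back=0 fwd=1
After 3 (visit(D)): cur=D back=1 fwd=0
After 4 (back): cur=HOME back=0 fwd=1
After 5 (forward): cur=D back=1 fwd=0
After 6 (back): cur=HOME back=0 fwd=1
After 7 (forward): cur=D back=1 fwd=0

Answer: back: HOME
current: D
forward: (empty)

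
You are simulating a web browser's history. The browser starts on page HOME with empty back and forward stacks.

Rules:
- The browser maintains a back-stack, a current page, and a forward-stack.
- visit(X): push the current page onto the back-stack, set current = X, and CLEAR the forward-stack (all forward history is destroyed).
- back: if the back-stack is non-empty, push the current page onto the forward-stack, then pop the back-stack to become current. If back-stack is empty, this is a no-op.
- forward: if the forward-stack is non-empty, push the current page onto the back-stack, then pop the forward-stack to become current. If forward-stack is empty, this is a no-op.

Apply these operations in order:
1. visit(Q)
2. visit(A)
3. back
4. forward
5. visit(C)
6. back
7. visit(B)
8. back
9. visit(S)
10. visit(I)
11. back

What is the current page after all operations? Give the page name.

After 1 (visit(Q)): cur=Q back=1 fwd=0
After 2 (visit(A)): cur=A back=2 fwd=0
After 3 (back): cur=Q back=1 fwd=1
After 4 (forward): cur=A back=2 fwd=0
After 5 (visit(C)): cur=C back=3 fwd=0
After 6 (back): cur=A back=2 fwd=1
After 7 (visit(B)): cur=B back=3 fwd=0
After 8 (back): cur=A back=2 fwd=1
After 9 (visit(S)): cur=S back=3 fwd=0
After 10 (visit(I)): cur=I back=4 fwd=0
After 11 (back): cur=S back=3 fwd=1

Answer: S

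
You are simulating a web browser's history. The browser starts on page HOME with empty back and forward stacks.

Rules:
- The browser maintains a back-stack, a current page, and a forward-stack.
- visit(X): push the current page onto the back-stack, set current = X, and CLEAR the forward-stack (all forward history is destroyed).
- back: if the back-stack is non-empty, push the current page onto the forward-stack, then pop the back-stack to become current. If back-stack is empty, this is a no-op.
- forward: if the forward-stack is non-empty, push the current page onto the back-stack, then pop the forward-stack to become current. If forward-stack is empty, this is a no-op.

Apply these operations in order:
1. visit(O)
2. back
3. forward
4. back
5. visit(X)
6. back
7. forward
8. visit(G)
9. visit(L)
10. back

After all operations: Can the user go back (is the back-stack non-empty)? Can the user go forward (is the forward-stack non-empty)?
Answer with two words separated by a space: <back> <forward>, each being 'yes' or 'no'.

After 1 (visit(O)): cur=O back=1 fwd=0
After 2 (back): cur=HOME back=0 fwd=1
After 3 (forward): cur=O back=1 fwd=0
After 4 (back): cur=HOME back=0 fwd=1
After 5 (visit(X)): cur=X back=1 fwd=0
After 6 (back): cur=HOME back=0 fwd=1
After 7 (forward): cur=X back=1 fwd=0
After 8 (visit(G)): cur=G back=2 fwd=0
After 9 (visit(L)): cur=L back=3 fwd=0
After 10 (back): cur=G back=2 fwd=1

Answer: yes yes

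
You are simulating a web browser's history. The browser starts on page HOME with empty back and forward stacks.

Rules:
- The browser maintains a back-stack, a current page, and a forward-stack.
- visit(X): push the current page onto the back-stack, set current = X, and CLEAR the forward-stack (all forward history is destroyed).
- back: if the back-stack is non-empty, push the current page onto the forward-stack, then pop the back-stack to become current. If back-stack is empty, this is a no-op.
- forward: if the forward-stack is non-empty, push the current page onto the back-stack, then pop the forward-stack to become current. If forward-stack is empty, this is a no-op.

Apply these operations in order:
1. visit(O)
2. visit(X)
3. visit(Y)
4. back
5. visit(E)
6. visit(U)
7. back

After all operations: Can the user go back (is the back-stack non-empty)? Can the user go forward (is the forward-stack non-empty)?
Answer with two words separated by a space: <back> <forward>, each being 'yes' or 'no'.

Answer: yes yes

Derivation:
After 1 (visit(O)): cur=O back=1 fwd=0
After 2 (visit(X)): cur=X back=2 fwd=0
After 3 (visit(Y)): cur=Y back=3 fwd=0
After 4 (back): cur=X back=2 fwd=1
After 5 (visit(E)): cur=E back=3 fwd=0
After 6 (visit(U)): cur=U back=4 fwd=0
After 7 (back): cur=E back=3 fwd=1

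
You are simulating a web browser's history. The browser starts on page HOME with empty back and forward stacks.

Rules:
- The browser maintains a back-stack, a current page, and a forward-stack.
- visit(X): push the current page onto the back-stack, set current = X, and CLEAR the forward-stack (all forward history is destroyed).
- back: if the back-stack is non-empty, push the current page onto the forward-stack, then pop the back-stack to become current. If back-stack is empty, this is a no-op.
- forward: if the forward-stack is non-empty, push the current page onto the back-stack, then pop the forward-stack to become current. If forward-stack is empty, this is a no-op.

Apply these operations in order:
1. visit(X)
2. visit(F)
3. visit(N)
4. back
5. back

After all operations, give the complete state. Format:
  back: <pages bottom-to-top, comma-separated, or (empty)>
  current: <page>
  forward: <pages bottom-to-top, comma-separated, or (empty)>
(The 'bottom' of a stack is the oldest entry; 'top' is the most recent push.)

After 1 (visit(X)): cur=X back=1 fwd=0
After 2 (visit(F)): cur=F back=2 fwd=0
After 3 (visit(N)): cur=N back=3 fwd=0
After 4 (back): cur=F back=2 fwd=1
After 5 (back): cur=X back=1 fwd=2

Answer: back: HOME
current: X
forward: N,F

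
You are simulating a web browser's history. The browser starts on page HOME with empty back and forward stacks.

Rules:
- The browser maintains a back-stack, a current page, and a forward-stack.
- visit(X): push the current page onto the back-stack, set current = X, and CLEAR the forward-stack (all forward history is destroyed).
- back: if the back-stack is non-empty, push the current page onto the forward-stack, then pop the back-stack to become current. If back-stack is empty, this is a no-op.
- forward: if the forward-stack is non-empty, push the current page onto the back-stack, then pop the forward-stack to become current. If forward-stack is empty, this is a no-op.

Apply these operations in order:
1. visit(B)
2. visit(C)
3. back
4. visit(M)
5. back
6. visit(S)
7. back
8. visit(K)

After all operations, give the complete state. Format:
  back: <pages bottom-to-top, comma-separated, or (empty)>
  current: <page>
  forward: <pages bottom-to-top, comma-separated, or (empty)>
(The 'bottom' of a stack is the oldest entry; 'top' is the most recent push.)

Answer: back: HOME,B
current: K
forward: (empty)

Derivation:
After 1 (visit(B)): cur=B back=1 fwd=0
After 2 (visit(C)): cur=C back=2 fwd=0
After 3 (back): cur=B back=1 fwd=1
After 4 (visit(M)): cur=M back=2 fwd=0
After 5 (back): cur=B back=1 fwd=1
After 6 (visit(S)): cur=S back=2 fwd=0
After 7 (back): cur=B back=1 fwd=1
After 8 (visit(K)): cur=K back=2 fwd=0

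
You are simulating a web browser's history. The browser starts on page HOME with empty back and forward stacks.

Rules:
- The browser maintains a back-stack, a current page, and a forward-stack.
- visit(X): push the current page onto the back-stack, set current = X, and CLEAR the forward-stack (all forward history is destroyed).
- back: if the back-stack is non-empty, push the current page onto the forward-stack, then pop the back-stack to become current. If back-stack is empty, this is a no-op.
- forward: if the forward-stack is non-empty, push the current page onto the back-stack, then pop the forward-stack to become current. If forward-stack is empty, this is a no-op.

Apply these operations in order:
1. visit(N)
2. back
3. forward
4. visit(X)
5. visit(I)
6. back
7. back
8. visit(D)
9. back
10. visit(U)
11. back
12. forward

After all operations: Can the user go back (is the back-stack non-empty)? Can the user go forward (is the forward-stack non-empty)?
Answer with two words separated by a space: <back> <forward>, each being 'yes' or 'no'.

Answer: yes no

Derivation:
After 1 (visit(N)): cur=N back=1 fwd=0
After 2 (back): cur=HOME back=0 fwd=1
After 3 (forward): cur=N back=1 fwd=0
After 4 (visit(X)): cur=X back=2 fwd=0
After 5 (visit(I)): cur=I back=3 fwd=0
After 6 (back): cur=X back=2 fwd=1
After 7 (back): cur=N back=1 fwd=2
After 8 (visit(D)): cur=D back=2 fwd=0
After 9 (back): cur=N back=1 fwd=1
After 10 (visit(U)): cur=U back=2 fwd=0
After 11 (back): cur=N back=1 fwd=1
After 12 (forward): cur=U back=2 fwd=0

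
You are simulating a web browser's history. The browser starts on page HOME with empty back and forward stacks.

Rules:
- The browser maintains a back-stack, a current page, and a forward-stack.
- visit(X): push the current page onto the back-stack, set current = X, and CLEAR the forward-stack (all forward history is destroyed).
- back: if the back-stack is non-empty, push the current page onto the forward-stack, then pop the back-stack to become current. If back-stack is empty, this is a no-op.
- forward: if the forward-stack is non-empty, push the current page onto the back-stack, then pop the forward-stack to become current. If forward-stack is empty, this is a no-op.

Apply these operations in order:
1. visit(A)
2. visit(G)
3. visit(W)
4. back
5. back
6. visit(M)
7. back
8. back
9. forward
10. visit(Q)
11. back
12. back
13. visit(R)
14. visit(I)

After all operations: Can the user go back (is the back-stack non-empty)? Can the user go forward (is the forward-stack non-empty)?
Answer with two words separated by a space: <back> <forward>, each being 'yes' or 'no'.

Answer: yes no

Derivation:
After 1 (visit(A)): cur=A back=1 fwd=0
After 2 (visit(G)): cur=G back=2 fwd=0
After 3 (visit(W)): cur=W back=3 fwd=0
After 4 (back): cur=G back=2 fwd=1
After 5 (back): cur=A back=1 fwd=2
After 6 (visit(M)): cur=M back=2 fwd=0
After 7 (back): cur=A back=1 fwd=1
After 8 (back): cur=HOME back=0 fwd=2
After 9 (forward): cur=A back=1 fwd=1
After 10 (visit(Q)): cur=Q back=2 fwd=0
After 11 (back): cur=A back=1 fwd=1
After 12 (back): cur=HOME back=0 fwd=2
After 13 (visit(R)): cur=R back=1 fwd=0
After 14 (visit(I)): cur=I back=2 fwd=0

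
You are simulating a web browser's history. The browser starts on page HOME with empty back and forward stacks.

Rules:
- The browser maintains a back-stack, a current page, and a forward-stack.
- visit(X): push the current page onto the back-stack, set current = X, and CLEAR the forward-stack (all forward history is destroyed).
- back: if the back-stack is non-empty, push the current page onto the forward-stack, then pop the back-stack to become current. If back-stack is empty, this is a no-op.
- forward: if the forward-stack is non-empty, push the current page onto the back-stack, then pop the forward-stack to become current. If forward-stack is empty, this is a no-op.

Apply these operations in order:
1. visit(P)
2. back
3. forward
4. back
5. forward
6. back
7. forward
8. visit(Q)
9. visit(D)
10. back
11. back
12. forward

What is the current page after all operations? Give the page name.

After 1 (visit(P)): cur=P back=1 fwd=0
After 2 (back): cur=HOME back=0 fwd=1
After 3 (forward): cur=P back=1 fwd=0
After 4 (back): cur=HOME back=0 fwd=1
After 5 (forward): cur=P back=1 fwd=0
After 6 (back): cur=HOME back=0 fwd=1
After 7 (forward): cur=P back=1 fwd=0
After 8 (visit(Q)): cur=Q back=2 fwd=0
After 9 (visit(D)): cur=D back=3 fwd=0
After 10 (back): cur=Q back=2 fwd=1
After 11 (back): cur=P back=1 fwd=2
After 12 (forward): cur=Q back=2 fwd=1

Answer: Q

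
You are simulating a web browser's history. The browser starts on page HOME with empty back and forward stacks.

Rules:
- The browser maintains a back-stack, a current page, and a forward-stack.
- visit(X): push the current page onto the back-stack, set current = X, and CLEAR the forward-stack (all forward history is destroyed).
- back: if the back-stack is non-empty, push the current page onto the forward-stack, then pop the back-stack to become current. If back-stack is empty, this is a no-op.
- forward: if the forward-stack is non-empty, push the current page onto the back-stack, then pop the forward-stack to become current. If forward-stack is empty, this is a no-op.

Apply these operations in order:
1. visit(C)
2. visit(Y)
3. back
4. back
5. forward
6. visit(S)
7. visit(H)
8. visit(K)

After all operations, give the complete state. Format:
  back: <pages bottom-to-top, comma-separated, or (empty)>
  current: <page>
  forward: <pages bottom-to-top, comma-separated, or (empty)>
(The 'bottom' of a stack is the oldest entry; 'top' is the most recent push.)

After 1 (visit(C)): cur=C back=1 fwd=0
After 2 (visit(Y)): cur=Y back=2 fwd=0
After 3 (back): cur=C back=1 fwd=1
After 4 (back): cur=HOME back=0 fwd=2
After 5 (forward): cur=C back=1 fwd=1
After 6 (visit(S)): cur=S back=2 fwd=0
After 7 (visit(H)): cur=H back=3 fwd=0
After 8 (visit(K)): cur=K back=4 fwd=0

Answer: back: HOME,C,S,H
current: K
forward: (empty)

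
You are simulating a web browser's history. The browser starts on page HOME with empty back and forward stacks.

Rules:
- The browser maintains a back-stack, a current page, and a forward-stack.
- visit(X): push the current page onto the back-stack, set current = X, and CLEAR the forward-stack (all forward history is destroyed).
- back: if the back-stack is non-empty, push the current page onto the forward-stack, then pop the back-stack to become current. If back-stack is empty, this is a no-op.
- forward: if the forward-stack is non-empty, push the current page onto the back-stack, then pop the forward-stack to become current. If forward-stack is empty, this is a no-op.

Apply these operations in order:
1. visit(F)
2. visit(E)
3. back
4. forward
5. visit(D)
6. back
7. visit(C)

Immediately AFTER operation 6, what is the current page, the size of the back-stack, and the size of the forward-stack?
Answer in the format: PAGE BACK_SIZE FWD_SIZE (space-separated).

After 1 (visit(F)): cur=F back=1 fwd=0
After 2 (visit(E)): cur=E back=2 fwd=0
After 3 (back): cur=F back=1 fwd=1
After 4 (forward): cur=E back=2 fwd=0
After 5 (visit(D)): cur=D back=3 fwd=0
After 6 (back): cur=E back=2 fwd=1

E 2 1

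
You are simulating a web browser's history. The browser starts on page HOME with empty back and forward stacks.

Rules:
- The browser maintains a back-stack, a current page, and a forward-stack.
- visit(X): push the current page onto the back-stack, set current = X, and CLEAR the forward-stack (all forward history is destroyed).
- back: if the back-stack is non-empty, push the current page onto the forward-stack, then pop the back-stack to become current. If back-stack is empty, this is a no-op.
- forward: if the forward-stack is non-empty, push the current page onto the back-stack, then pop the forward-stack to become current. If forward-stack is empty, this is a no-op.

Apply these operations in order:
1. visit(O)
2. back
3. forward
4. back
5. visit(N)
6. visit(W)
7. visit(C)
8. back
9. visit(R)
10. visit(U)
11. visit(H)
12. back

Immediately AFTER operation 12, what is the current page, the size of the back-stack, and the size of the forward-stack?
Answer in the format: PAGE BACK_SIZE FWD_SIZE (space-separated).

After 1 (visit(O)): cur=O back=1 fwd=0
After 2 (back): cur=HOME back=0 fwd=1
After 3 (forward): cur=O back=1 fwd=0
After 4 (back): cur=HOME back=0 fwd=1
After 5 (visit(N)): cur=N back=1 fwd=0
After 6 (visit(W)): cur=W back=2 fwd=0
After 7 (visit(C)): cur=C back=3 fwd=0
After 8 (back): cur=W back=2 fwd=1
After 9 (visit(R)): cur=R back=3 fwd=0
After 10 (visit(U)): cur=U back=4 fwd=0
After 11 (visit(H)): cur=H back=5 fwd=0
After 12 (back): cur=U back=4 fwd=1

U 4 1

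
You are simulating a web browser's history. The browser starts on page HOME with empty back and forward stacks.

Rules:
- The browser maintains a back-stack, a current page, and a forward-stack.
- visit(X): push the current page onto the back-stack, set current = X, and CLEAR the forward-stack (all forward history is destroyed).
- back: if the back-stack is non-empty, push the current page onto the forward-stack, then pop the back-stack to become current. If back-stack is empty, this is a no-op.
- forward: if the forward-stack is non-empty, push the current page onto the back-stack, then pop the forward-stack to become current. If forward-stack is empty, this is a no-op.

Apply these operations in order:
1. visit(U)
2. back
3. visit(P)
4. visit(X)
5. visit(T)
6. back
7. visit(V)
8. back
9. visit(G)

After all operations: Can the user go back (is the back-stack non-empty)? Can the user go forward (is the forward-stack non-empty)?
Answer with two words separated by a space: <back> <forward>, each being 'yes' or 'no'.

Answer: yes no

Derivation:
After 1 (visit(U)): cur=U back=1 fwd=0
After 2 (back): cur=HOME back=0 fwd=1
After 3 (visit(P)): cur=P back=1 fwd=0
After 4 (visit(X)): cur=X back=2 fwd=0
After 5 (visit(T)): cur=T back=3 fwd=0
After 6 (back): cur=X back=2 fwd=1
After 7 (visit(V)): cur=V back=3 fwd=0
After 8 (back): cur=X back=2 fwd=1
After 9 (visit(G)): cur=G back=3 fwd=0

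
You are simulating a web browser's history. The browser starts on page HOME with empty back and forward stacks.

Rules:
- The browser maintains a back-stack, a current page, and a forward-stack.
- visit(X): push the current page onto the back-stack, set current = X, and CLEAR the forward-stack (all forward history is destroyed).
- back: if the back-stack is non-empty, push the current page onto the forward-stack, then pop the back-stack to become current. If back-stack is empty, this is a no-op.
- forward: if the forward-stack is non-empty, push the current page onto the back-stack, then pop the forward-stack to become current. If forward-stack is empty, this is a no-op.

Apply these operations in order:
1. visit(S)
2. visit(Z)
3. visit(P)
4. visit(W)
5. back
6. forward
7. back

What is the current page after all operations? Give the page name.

After 1 (visit(S)): cur=S back=1 fwd=0
After 2 (visit(Z)): cur=Z back=2 fwd=0
After 3 (visit(P)): cur=P back=3 fwd=0
After 4 (visit(W)): cur=W back=4 fwd=0
After 5 (back): cur=P back=3 fwd=1
After 6 (forward): cur=W back=4 fwd=0
After 7 (back): cur=P back=3 fwd=1

Answer: P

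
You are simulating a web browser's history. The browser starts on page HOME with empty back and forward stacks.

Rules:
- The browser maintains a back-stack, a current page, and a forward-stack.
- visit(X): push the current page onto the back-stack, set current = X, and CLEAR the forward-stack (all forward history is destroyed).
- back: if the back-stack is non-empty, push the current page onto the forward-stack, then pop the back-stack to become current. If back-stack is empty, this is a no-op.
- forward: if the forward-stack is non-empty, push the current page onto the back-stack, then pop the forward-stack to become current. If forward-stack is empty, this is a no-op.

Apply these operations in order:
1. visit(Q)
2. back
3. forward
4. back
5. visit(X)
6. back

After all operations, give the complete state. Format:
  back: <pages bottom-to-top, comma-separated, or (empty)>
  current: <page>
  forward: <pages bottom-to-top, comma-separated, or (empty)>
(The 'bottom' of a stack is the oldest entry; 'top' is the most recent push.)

After 1 (visit(Q)): cur=Q back=1 fwd=0
After 2 (back): cur=HOME back=0 fwd=1
After 3 (forward): cur=Q back=1 fwd=0
After 4 (back): cur=HOME back=0 fwd=1
After 5 (visit(X)): cur=X back=1 fwd=0
After 6 (back): cur=HOME back=0 fwd=1

Answer: back: (empty)
current: HOME
forward: X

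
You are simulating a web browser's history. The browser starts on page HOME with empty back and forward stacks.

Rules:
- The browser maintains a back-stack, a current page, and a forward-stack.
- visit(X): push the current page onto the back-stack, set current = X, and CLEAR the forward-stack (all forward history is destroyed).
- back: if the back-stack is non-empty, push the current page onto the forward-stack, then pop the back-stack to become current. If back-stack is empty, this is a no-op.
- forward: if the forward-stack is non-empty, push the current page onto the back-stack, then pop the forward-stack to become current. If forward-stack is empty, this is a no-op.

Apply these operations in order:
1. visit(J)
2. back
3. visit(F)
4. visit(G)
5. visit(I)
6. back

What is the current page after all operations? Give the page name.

Answer: G

Derivation:
After 1 (visit(J)): cur=J back=1 fwd=0
After 2 (back): cur=HOME back=0 fwd=1
After 3 (visit(F)): cur=F back=1 fwd=0
After 4 (visit(G)): cur=G back=2 fwd=0
After 5 (visit(I)): cur=I back=3 fwd=0
After 6 (back): cur=G back=2 fwd=1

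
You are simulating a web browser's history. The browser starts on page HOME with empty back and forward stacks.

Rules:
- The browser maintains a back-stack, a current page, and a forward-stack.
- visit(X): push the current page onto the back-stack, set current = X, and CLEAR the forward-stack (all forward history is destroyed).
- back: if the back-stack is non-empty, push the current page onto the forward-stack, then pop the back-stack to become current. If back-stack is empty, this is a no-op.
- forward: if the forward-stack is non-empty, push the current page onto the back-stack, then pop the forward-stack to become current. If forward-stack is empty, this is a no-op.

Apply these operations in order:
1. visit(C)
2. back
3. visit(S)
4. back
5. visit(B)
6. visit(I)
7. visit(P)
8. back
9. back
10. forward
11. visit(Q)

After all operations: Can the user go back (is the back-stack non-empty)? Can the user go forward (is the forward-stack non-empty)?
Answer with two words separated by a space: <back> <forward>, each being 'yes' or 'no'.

Answer: yes no

Derivation:
After 1 (visit(C)): cur=C back=1 fwd=0
After 2 (back): cur=HOME back=0 fwd=1
After 3 (visit(S)): cur=S back=1 fwd=0
After 4 (back): cur=HOME back=0 fwd=1
After 5 (visit(B)): cur=B back=1 fwd=0
After 6 (visit(I)): cur=I back=2 fwd=0
After 7 (visit(P)): cur=P back=3 fwd=0
After 8 (back): cur=I back=2 fwd=1
After 9 (back): cur=B back=1 fwd=2
After 10 (forward): cur=I back=2 fwd=1
After 11 (visit(Q)): cur=Q back=3 fwd=0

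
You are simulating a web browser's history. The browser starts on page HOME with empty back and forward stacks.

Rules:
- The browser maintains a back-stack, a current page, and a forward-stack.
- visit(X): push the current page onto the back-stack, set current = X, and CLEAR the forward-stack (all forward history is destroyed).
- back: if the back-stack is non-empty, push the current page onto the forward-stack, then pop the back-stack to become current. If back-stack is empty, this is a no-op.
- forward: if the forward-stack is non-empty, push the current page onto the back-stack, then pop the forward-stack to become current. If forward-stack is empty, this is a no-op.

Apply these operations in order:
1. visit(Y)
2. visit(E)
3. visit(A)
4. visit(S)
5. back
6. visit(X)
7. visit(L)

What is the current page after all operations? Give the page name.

After 1 (visit(Y)): cur=Y back=1 fwd=0
After 2 (visit(E)): cur=E back=2 fwd=0
After 3 (visit(A)): cur=A back=3 fwd=0
After 4 (visit(S)): cur=S back=4 fwd=0
After 5 (back): cur=A back=3 fwd=1
After 6 (visit(X)): cur=X back=4 fwd=0
After 7 (visit(L)): cur=L back=5 fwd=0

Answer: L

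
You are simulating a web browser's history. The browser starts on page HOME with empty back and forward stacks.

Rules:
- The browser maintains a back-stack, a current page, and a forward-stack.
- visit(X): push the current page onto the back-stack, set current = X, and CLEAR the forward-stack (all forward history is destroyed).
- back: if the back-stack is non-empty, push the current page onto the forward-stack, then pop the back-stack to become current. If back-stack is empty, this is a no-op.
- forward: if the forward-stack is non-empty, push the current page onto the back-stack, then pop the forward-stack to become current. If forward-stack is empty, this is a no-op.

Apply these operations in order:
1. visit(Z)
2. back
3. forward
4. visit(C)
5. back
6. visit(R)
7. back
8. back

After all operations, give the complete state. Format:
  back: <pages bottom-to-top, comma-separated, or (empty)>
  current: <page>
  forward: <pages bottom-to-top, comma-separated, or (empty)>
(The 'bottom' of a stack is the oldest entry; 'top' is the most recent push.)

After 1 (visit(Z)): cur=Z back=1 fwd=0
After 2 (back): cur=HOME back=0 fwd=1
After 3 (forward): cur=Z back=1 fwd=0
After 4 (visit(C)): cur=C back=2 fwd=0
After 5 (back): cur=Z back=1 fwd=1
After 6 (visit(R)): cur=R back=2 fwd=0
After 7 (back): cur=Z back=1 fwd=1
After 8 (back): cur=HOME back=0 fwd=2

Answer: back: (empty)
current: HOME
forward: R,Z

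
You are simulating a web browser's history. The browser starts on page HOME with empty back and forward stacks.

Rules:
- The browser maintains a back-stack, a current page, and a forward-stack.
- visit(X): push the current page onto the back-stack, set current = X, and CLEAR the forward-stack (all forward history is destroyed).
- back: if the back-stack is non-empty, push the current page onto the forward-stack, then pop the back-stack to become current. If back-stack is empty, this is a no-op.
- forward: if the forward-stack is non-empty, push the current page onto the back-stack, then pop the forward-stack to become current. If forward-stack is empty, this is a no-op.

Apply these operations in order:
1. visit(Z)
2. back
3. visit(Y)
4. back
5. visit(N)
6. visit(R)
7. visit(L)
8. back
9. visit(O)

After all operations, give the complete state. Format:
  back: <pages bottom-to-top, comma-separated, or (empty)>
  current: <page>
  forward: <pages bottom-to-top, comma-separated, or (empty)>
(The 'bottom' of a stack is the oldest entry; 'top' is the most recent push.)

After 1 (visit(Z)): cur=Z back=1 fwd=0
After 2 (back): cur=HOME back=0 fwd=1
After 3 (visit(Y)): cur=Y back=1 fwd=0
After 4 (back): cur=HOME back=0 fwd=1
After 5 (visit(N)): cur=N back=1 fwd=0
After 6 (visit(R)): cur=R back=2 fwd=0
After 7 (visit(L)): cur=L back=3 fwd=0
After 8 (back): cur=R back=2 fwd=1
After 9 (visit(O)): cur=O back=3 fwd=0

Answer: back: HOME,N,R
current: O
forward: (empty)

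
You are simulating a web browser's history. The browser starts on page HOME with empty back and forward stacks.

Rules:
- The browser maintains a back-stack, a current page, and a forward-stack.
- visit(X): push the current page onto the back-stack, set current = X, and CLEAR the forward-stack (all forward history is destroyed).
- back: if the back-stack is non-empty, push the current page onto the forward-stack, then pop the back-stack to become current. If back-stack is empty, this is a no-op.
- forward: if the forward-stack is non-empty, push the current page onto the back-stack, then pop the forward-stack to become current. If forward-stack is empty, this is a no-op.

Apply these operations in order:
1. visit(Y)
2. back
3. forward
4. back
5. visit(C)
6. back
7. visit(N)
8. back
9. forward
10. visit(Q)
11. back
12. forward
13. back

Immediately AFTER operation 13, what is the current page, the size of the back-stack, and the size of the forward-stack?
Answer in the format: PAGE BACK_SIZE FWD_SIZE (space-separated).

After 1 (visit(Y)): cur=Y back=1 fwd=0
After 2 (back): cur=HOME back=0 fwd=1
After 3 (forward): cur=Y back=1 fwd=0
After 4 (back): cur=HOME back=0 fwd=1
After 5 (visit(C)): cur=C back=1 fwd=0
After 6 (back): cur=HOME back=0 fwd=1
After 7 (visit(N)): cur=N back=1 fwd=0
After 8 (back): cur=HOME back=0 fwd=1
After 9 (forward): cur=N back=1 fwd=0
After 10 (visit(Q)): cur=Q back=2 fwd=0
After 11 (back): cur=N back=1 fwd=1
After 12 (forward): cur=Q back=2 fwd=0
After 13 (back): cur=N back=1 fwd=1

N 1 1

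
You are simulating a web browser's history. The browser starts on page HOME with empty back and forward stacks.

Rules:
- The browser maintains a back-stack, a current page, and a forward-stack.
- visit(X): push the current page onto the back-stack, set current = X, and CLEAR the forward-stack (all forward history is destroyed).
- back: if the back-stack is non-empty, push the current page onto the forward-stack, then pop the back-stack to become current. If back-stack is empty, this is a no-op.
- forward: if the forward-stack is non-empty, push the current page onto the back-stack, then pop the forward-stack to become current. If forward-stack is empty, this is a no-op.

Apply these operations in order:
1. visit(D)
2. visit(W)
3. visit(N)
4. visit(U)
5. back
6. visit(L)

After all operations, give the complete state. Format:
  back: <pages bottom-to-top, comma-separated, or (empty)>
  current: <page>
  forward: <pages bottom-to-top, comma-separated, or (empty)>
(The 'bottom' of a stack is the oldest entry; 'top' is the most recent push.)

After 1 (visit(D)): cur=D back=1 fwd=0
After 2 (visit(W)): cur=W back=2 fwd=0
After 3 (visit(N)): cur=N back=3 fwd=0
After 4 (visit(U)): cur=U back=4 fwd=0
After 5 (back): cur=N back=3 fwd=1
After 6 (visit(L)): cur=L back=4 fwd=0

Answer: back: HOME,D,W,N
current: L
forward: (empty)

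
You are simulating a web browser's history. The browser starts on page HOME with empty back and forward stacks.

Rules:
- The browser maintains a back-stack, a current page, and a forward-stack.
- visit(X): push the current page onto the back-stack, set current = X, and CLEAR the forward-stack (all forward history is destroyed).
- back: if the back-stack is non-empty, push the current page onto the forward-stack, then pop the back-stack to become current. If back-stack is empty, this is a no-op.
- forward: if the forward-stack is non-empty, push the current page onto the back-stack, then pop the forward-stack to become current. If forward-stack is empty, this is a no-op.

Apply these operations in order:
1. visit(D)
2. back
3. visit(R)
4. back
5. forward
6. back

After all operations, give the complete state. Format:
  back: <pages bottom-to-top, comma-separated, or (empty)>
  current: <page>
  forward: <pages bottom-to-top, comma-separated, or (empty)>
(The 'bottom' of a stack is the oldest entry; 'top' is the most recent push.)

Answer: back: (empty)
current: HOME
forward: R

Derivation:
After 1 (visit(D)): cur=D back=1 fwd=0
After 2 (back): cur=HOME back=0 fwd=1
After 3 (visit(R)): cur=R back=1 fwd=0
After 4 (back): cur=HOME back=0 fwd=1
After 5 (forward): cur=R back=1 fwd=0
After 6 (back): cur=HOME back=0 fwd=1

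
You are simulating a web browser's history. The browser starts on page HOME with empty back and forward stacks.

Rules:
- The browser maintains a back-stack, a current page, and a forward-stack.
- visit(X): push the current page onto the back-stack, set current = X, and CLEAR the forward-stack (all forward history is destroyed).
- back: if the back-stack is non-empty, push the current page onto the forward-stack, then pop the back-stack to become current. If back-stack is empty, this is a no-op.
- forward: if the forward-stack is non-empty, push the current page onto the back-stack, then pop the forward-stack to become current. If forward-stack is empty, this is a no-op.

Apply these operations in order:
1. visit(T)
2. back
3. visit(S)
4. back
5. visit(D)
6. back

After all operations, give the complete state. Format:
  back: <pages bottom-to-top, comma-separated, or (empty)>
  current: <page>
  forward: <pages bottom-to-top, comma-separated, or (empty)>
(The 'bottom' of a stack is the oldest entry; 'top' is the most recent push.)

After 1 (visit(T)): cur=T back=1 fwd=0
After 2 (back): cur=HOME back=0 fwd=1
After 3 (visit(S)): cur=S back=1 fwd=0
After 4 (back): cur=HOME back=0 fwd=1
After 5 (visit(D)): cur=D back=1 fwd=0
After 6 (back): cur=HOME back=0 fwd=1

Answer: back: (empty)
current: HOME
forward: D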